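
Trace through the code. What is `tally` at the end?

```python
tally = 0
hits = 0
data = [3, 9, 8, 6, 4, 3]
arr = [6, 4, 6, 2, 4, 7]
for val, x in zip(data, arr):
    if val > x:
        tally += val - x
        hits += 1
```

Let's trace through this code step by step.

Initialize: tally = 0
Initialize: hits = 0
Initialize: data = [3, 9, 8, 6, 4, 3]
Initialize: arr = [6, 4, 6, 2, 4, 7]
Entering loop: for val, x in zip(data, arr):

After execution: tally = 11
11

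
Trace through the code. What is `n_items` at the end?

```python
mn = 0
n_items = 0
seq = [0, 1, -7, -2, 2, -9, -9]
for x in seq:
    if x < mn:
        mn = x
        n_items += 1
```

Let's trace through this code step by step.

Initialize: mn = 0
Initialize: n_items = 0
Initialize: seq = [0, 1, -7, -2, 2, -9, -9]
Entering loop: for x in seq:

After execution: n_items = 2
2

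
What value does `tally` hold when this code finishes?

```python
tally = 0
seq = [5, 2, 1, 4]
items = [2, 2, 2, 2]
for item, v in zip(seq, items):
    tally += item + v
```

Let's trace through this code step by step.

Initialize: tally = 0
Initialize: seq = [5, 2, 1, 4]
Initialize: items = [2, 2, 2, 2]
Entering loop: for item, v in zip(seq, items):

After execution: tally = 20
20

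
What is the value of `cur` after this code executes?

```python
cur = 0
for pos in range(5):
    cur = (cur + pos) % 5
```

Let's trace through this code step by step.

Initialize: cur = 0
Entering loop: for pos in range(5):

After execution: cur = 0
0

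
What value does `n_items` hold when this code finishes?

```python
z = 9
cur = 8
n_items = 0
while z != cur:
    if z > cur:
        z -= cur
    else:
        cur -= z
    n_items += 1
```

Let's trace through this code step by step.

Initialize: z = 9
Initialize: cur = 8
Initialize: n_items = 0
Entering loop: while z != cur:

After execution: n_items = 8
8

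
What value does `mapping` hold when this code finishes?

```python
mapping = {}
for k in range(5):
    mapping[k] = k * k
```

Let's trace through this code step by step.

Initialize: mapping = {}
Entering loop: for k in range(5):

After execution: mapping = {0: 0, 1: 1, 2: 4, 3: 9, 4: 16}
{0: 0, 1: 1, 2: 4, 3: 9, 4: 16}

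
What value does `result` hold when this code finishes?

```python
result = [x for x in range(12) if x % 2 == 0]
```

Let's trace through this code step by step.

Initialize: result = [x for x in range(12) if x % 2 == 0]

After execution: result = [0, 2, 4, 6, 8, 10]
[0, 2, 4, 6, 8, 10]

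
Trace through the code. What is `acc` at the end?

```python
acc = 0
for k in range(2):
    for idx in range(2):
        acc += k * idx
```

Let's trace through this code step by step.

Initialize: acc = 0
Entering loop: for k in range(2):

After execution: acc = 1
1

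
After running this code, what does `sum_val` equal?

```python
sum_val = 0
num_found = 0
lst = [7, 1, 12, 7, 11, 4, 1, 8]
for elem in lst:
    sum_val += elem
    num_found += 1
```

Let's trace through this code step by step.

Initialize: sum_val = 0
Initialize: num_found = 0
Initialize: lst = [7, 1, 12, 7, 11, 4, 1, 8]
Entering loop: for elem in lst:

After execution: sum_val = 51
51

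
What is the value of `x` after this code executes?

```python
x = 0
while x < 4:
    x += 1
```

Let's trace through this code step by step.

Initialize: x = 0
Entering loop: while x < 4:

After execution: x = 4
4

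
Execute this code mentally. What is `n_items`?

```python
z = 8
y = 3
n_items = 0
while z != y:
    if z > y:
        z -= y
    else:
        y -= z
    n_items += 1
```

Let's trace through this code step by step.

Initialize: z = 8
Initialize: y = 3
Initialize: n_items = 0
Entering loop: while z != y:

After execution: n_items = 4
4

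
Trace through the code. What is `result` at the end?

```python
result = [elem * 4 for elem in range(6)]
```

Let's trace through this code step by step.

Initialize: result = [elem * 4 for elem in range(6)]

After execution: result = [0, 4, 8, 12, 16, 20]
[0, 4, 8, 12, 16, 20]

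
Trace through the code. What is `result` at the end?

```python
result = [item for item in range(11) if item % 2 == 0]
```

Let's trace through this code step by step.

Initialize: result = [item for item in range(11) if item % 2 == 0]

After execution: result = [0, 2, 4, 6, 8, 10]
[0, 2, 4, 6, 8, 10]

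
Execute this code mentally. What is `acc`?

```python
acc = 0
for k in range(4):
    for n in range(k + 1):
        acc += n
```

Let's trace through this code step by step.

Initialize: acc = 0
Entering loop: for k in range(4):

After execution: acc = 10
10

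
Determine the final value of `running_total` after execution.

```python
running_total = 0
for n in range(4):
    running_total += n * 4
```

Let's trace through this code step by step.

Initialize: running_total = 0
Entering loop: for n in range(4):

After execution: running_total = 24
24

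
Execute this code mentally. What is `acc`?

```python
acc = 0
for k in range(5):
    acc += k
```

Let's trace through this code step by step.

Initialize: acc = 0
Entering loop: for k in range(5):

After execution: acc = 10
10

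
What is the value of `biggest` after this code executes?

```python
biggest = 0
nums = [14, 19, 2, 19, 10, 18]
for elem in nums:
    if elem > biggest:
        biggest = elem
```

Let's trace through this code step by step.

Initialize: biggest = 0
Initialize: nums = [14, 19, 2, 19, 10, 18]
Entering loop: for elem in nums:

After execution: biggest = 19
19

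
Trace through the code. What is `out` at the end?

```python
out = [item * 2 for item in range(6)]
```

Let's trace through this code step by step.

Initialize: out = [item * 2 for item in range(6)]

After execution: out = [0, 2, 4, 6, 8, 10]
[0, 2, 4, 6, 8, 10]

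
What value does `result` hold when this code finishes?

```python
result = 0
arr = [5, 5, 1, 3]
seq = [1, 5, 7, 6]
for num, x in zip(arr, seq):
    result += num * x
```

Let's trace through this code step by step.

Initialize: result = 0
Initialize: arr = [5, 5, 1, 3]
Initialize: seq = [1, 5, 7, 6]
Entering loop: for num, x in zip(arr, seq):

After execution: result = 55
55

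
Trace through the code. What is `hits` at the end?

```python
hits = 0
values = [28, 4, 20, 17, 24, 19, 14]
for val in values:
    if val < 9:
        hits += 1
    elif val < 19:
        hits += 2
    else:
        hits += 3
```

Let's trace through this code step by step.

Initialize: hits = 0
Initialize: values = [28, 4, 20, 17, 24, 19, 14]
Entering loop: for val in values:

After execution: hits = 17
17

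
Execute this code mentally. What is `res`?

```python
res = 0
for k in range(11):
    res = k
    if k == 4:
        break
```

Let's trace through this code step by step.

Initialize: res = 0
Entering loop: for k in range(11):

After execution: res = 4
4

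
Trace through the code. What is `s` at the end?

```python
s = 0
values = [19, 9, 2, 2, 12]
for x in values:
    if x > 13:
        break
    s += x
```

Let's trace through this code step by step.

Initialize: s = 0
Initialize: values = [19, 9, 2, 2, 12]
Entering loop: for x in values:

After execution: s = 0
0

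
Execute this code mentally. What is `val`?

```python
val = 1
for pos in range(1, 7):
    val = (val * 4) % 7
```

Let's trace through this code step by step.

Initialize: val = 1
Entering loop: for pos in range(1, 7):

After execution: val = 1
1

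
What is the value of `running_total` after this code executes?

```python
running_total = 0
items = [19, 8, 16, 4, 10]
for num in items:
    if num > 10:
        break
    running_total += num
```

Let's trace through this code step by step.

Initialize: running_total = 0
Initialize: items = [19, 8, 16, 4, 10]
Entering loop: for num in items:

After execution: running_total = 0
0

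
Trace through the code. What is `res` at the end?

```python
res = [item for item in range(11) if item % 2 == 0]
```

Let's trace through this code step by step.

Initialize: res = [item for item in range(11) if item % 2 == 0]

After execution: res = [0, 2, 4, 6, 8, 10]
[0, 2, 4, 6, 8, 10]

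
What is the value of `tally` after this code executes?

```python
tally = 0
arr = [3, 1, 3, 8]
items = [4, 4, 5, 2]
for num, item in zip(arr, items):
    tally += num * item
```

Let's trace through this code step by step.

Initialize: tally = 0
Initialize: arr = [3, 1, 3, 8]
Initialize: items = [4, 4, 5, 2]
Entering loop: for num, item in zip(arr, items):

After execution: tally = 47
47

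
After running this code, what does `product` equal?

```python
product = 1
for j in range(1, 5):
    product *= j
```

Let's trace through this code step by step.

Initialize: product = 1
Entering loop: for j in range(1, 5):

After execution: product = 24
24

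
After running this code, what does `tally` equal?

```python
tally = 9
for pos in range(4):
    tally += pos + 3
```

Let's trace through this code step by step.

Initialize: tally = 9
Entering loop: for pos in range(4):

After execution: tally = 27
27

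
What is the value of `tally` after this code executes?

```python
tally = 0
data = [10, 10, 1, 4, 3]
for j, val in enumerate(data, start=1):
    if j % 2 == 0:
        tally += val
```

Let's trace through this code step by step.

Initialize: tally = 0
Initialize: data = [10, 10, 1, 4, 3]
Entering loop: for j, val in enumerate(data, start=1):

After execution: tally = 14
14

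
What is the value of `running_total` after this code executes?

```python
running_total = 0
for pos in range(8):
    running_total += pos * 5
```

Let's trace through this code step by step.

Initialize: running_total = 0
Entering loop: for pos in range(8):

After execution: running_total = 140
140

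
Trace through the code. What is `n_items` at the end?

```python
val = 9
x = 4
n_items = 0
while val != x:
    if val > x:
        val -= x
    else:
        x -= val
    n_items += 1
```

Let's trace through this code step by step.

Initialize: val = 9
Initialize: x = 4
Initialize: n_items = 0
Entering loop: while val != x:

After execution: n_items = 5
5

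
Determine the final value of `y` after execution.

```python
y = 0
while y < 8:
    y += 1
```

Let's trace through this code step by step.

Initialize: y = 0
Entering loop: while y < 8:

After execution: y = 8
8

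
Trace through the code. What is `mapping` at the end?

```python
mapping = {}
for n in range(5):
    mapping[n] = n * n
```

Let's trace through this code step by step.

Initialize: mapping = {}
Entering loop: for n in range(5):

After execution: mapping = {0: 0, 1: 1, 2: 4, 3: 9, 4: 16}
{0: 0, 1: 1, 2: 4, 3: 9, 4: 16}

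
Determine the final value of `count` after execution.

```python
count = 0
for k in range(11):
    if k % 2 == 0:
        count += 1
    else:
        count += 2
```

Let's trace through this code step by step.

Initialize: count = 0
Entering loop: for k in range(11):

After execution: count = 16
16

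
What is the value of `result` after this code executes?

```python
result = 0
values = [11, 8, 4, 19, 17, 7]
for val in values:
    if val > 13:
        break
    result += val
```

Let's trace through this code step by step.

Initialize: result = 0
Initialize: values = [11, 8, 4, 19, 17, 7]
Entering loop: for val in values:

After execution: result = 23
23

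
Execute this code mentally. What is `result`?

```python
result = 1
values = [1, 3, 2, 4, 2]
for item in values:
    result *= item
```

Let's trace through this code step by step.

Initialize: result = 1
Initialize: values = [1, 3, 2, 4, 2]
Entering loop: for item in values:

After execution: result = 48
48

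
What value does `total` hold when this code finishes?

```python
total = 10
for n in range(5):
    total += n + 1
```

Let's trace through this code step by step.

Initialize: total = 10
Entering loop: for n in range(5):

After execution: total = 25
25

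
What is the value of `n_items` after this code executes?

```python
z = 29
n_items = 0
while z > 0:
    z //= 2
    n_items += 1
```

Let's trace through this code step by step.

Initialize: z = 29
Initialize: n_items = 0
Entering loop: while z > 0:

After execution: n_items = 5
5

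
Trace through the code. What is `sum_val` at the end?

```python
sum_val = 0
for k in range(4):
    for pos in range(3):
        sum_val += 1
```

Let's trace through this code step by step.

Initialize: sum_val = 0
Entering loop: for k in range(4):

After execution: sum_val = 12
12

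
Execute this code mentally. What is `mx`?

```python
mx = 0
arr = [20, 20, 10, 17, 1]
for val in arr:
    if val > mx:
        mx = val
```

Let's trace through this code step by step.

Initialize: mx = 0
Initialize: arr = [20, 20, 10, 17, 1]
Entering loop: for val in arr:

After execution: mx = 20
20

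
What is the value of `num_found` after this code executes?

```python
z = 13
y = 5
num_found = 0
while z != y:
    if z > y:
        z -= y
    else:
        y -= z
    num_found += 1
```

Let's trace through this code step by step.

Initialize: z = 13
Initialize: y = 5
Initialize: num_found = 0
Entering loop: while z != y:

After execution: num_found = 5
5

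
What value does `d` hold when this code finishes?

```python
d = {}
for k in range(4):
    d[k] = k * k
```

Let's trace through this code step by step.

Initialize: d = {}
Entering loop: for k in range(4):

After execution: d = {0: 0, 1: 1, 2: 4, 3: 9}
{0: 0, 1: 1, 2: 4, 3: 9}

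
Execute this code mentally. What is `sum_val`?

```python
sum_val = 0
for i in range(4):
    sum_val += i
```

Let's trace through this code step by step.

Initialize: sum_val = 0
Entering loop: for i in range(4):

After execution: sum_val = 6
6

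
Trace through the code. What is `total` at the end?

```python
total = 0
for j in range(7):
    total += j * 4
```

Let's trace through this code step by step.

Initialize: total = 0
Entering loop: for j in range(7):

After execution: total = 84
84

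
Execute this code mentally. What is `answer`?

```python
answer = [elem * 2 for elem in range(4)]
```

Let's trace through this code step by step.

Initialize: answer = [elem * 2 for elem in range(4)]

After execution: answer = [0, 2, 4, 6]
[0, 2, 4, 6]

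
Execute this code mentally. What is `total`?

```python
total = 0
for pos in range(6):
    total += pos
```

Let's trace through this code step by step.

Initialize: total = 0
Entering loop: for pos in range(6):

After execution: total = 15
15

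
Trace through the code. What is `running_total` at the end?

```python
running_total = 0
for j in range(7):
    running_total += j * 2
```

Let's trace through this code step by step.

Initialize: running_total = 0
Entering loop: for j in range(7):

After execution: running_total = 42
42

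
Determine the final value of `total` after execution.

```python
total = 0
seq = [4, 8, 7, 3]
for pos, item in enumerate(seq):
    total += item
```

Let's trace through this code step by step.

Initialize: total = 0
Initialize: seq = [4, 8, 7, 3]
Entering loop: for pos, item in enumerate(seq):

After execution: total = 22
22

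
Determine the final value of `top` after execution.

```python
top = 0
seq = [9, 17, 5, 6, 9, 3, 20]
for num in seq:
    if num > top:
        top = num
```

Let's trace through this code step by step.

Initialize: top = 0
Initialize: seq = [9, 17, 5, 6, 9, 3, 20]
Entering loop: for num in seq:

After execution: top = 20
20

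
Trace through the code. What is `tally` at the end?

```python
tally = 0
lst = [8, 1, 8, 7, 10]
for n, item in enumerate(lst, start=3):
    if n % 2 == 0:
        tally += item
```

Let's trace through this code step by step.

Initialize: tally = 0
Initialize: lst = [8, 1, 8, 7, 10]
Entering loop: for n, item in enumerate(lst, start=3):

After execution: tally = 8
8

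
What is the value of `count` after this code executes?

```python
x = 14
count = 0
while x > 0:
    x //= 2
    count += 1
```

Let's trace through this code step by step.

Initialize: x = 14
Initialize: count = 0
Entering loop: while x > 0:

After execution: count = 4
4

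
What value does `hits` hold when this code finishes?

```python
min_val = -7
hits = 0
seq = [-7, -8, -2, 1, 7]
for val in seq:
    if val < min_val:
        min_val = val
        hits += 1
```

Let's trace through this code step by step.

Initialize: min_val = -7
Initialize: hits = 0
Initialize: seq = [-7, -8, -2, 1, 7]
Entering loop: for val in seq:

After execution: hits = 1
1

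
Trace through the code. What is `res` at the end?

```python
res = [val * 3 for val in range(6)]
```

Let's trace through this code step by step.

Initialize: res = [val * 3 for val in range(6)]

After execution: res = [0, 3, 6, 9, 12, 15]
[0, 3, 6, 9, 12, 15]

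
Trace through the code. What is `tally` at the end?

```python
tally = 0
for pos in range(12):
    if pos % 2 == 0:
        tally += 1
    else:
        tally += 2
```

Let's trace through this code step by step.

Initialize: tally = 0
Entering loop: for pos in range(12):

After execution: tally = 18
18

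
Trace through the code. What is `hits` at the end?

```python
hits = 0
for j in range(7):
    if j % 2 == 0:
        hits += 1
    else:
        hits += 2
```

Let's trace through this code step by step.

Initialize: hits = 0
Entering loop: for j in range(7):

After execution: hits = 10
10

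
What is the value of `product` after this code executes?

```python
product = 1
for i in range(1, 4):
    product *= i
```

Let's trace through this code step by step.

Initialize: product = 1
Entering loop: for i in range(1, 4):

After execution: product = 6
6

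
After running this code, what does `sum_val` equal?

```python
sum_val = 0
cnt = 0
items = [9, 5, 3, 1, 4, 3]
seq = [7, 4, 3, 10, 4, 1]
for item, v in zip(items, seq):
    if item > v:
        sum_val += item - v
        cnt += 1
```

Let's trace through this code step by step.

Initialize: sum_val = 0
Initialize: cnt = 0
Initialize: items = [9, 5, 3, 1, 4, 3]
Initialize: seq = [7, 4, 3, 10, 4, 1]
Entering loop: for item, v in zip(items, seq):

After execution: sum_val = 5
5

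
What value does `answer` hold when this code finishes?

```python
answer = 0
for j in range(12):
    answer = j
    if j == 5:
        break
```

Let's trace through this code step by step.

Initialize: answer = 0
Entering loop: for j in range(12):

After execution: answer = 5
5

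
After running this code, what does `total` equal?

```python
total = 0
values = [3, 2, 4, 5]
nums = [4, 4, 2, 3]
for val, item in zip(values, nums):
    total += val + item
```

Let's trace through this code step by step.

Initialize: total = 0
Initialize: values = [3, 2, 4, 5]
Initialize: nums = [4, 4, 2, 3]
Entering loop: for val, item in zip(values, nums):

After execution: total = 27
27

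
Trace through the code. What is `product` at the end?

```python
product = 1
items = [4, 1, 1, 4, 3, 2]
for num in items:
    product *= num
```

Let's trace through this code step by step.

Initialize: product = 1
Initialize: items = [4, 1, 1, 4, 3, 2]
Entering loop: for num in items:

After execution: product = 96
96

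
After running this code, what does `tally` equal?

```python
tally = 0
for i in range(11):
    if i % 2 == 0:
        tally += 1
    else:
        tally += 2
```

Let's trace through this code step by step.

Initialize: tally = 0
Entering loop: for i in range(11):

After execution: tally = 16
16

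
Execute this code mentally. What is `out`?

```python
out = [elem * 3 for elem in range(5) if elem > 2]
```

Let's trace through this code step by step.

Initialize: out = [elem * 3 for elem in range(5) if elem > 2]

After execution: out = [9, 12]
[9, 12]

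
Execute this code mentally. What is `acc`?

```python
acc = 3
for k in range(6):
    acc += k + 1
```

Let's trace through this code step by step.

Initialize: acc = 3
Entering loop: for k in range(6):

After execution: acc = 24
24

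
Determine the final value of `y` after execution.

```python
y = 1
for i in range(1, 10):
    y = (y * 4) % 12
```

Let's trace through this code step by step.

Initialize: y = 1
Entering loop: for i in range(1, 10):

After execution: y = 4
4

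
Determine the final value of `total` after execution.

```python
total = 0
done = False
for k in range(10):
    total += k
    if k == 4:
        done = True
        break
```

Let's trace through this code step by step.

Initialize: total = 0
Initialize: done = False
Entering loop: for k in range(10):

After execution: total = 10
10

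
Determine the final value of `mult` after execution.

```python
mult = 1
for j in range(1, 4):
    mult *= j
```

Let's trace through this code step by step.

Initialize: mult = 1
Entering loop: for j in range(1, 4):

After execution: mult = 6
6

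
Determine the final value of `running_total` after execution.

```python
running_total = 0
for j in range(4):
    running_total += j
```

Let's trace through this code step by step.

Initialize: running_total = 0
Entering loop: for j in range(4):

After execution: running_total = 6
6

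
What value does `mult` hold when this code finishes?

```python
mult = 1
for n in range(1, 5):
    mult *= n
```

Let's trace through this code step by step.

Initialize: mult = 1
Entering loop: for n in range(1, 5):

After execution: mult = 24
24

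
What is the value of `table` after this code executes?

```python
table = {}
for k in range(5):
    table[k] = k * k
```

Let's trace through this code step by step.

Initialize: table = {}
Entering loop: for k in range(5):

After execution: table = {0: 0, 1: 1, 2: 4, 3: 9, 4: 16}
{0: 0, 1: 1, 2: 4, 3: 9, 4: 16}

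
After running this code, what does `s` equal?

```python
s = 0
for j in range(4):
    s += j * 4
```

Let's trace through this code step by step.

Initialize: s = 0
Entering loop: for j in range(4):

After execution: s = 24
24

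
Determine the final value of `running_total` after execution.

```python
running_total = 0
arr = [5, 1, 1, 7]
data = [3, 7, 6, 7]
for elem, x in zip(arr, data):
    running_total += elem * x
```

Let's trace through this code step by step.

Initialize: running_total = 0
Initialize: arr = [5, 1, 1, 7]
Initialize: data = [3, 7, 6, 7]
Entering loop: for elem, x in zip(arr, data):

After execution: running_total = 77
77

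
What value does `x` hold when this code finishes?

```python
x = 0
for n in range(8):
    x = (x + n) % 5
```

Let's trace through this code step by step.

Initialize: x = 0
Entering loop: for n in range(8):

After execution: x = 3
3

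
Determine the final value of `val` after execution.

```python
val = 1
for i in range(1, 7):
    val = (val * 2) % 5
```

Let's trace through this code step by step.

Initialize: val = 1
Entering loop: for i in range(1, 7):

After execution: val = 4
4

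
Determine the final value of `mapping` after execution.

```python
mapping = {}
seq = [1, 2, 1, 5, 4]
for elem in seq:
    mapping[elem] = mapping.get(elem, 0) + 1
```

Let's trace through this code step by step.

Initialize: mapping = {}
Initialize: seq = [1, 2, 1, 5, 4]
Entering loop: for elem in seq:

After execution: mapping = {1: 2, 2: 1, 5: 1, 4: 1}
{1: 2, 2: 1, 5: 1, 4: 1}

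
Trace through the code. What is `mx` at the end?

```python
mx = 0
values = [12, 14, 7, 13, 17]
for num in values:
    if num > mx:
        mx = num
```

Let's trace through this code step by step.

Initialize: mx = 0
Initialize: values = [12, 14, 7, 13, 17]
Entering loop: for num in values:

After execution: mx = 17
17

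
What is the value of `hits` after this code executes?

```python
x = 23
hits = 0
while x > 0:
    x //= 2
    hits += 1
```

Let's trace through this code step by step.

Initialize: x = 23
Initialize: hits = 0
Entering loop: while x > 0:

After execution: hits = 5
5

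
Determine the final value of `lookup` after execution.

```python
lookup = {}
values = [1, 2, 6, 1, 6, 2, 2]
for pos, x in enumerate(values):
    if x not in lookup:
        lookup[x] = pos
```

Let's trace through this code step by step.

Initialize: lookup = {}
Initialize: values = [1, 2, 6, 1, 6, 2, 2]
Entering loop: for pos, x in enumerate(values):

After execution: lookup = {1: 0, 2: 1, 6: 2}
{1: 0, 2: 1, 6: 2}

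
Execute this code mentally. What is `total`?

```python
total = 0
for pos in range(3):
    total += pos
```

Let's trace through this code step by step.

Initialize: total = 0
Entering loop: for pos in range(3):

After execution: total = 3
3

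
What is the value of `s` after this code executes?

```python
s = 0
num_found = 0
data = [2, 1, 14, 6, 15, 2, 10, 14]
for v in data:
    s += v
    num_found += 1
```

Let's trace through this code step by step.

Initialize: s = 0
Initialize: num_found = 0
Initialize: data = [2, 1, 14, 6, 15, 2, 10, 14]
Entering loop: for v in data:

After execution: s = 64
64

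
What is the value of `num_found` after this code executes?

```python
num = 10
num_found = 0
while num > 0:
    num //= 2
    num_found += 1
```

Let's trace through this code step by step.

Initialize: num = 10
Initialize: num_found = 0
Entering loop: while num > 0:

After execution: num_found = 4
4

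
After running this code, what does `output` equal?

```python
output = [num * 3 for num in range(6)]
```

Let's trace through this code step by step.

Initialize: output = [num * 3 for num in range(6)]

After execution: output = [0, 3, 6, 9, 12, 15]
[0, 3, 6, 9, 12, 15]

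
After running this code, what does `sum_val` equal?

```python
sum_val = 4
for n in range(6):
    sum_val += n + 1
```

Let's trace through this code step by step.

Initialize: sum_val = 4
Entering loop: for n in range(6):

After execution: sum_val = 25
25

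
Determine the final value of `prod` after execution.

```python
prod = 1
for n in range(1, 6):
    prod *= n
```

Let's trace through this code step by step.

Initialize: prod = 1
Entering loop: for n in range(1, 6):

After execution: prod = 120
120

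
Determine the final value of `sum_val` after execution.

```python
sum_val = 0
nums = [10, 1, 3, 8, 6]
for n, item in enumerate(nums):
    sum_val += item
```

Let's trace through this code step by step.

Initialize: sum_val = 0
Initialize: nums = [10, 1, 3, 8, 6]
Entering loop: for n, item in enumerate(nums):

After execution: sum_val = 28
28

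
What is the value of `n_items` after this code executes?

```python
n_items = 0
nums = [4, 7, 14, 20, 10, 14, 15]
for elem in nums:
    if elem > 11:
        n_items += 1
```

Let's trace through this code step by step.

Initialize: n_items = 0
Initialize: nums = [4, 7, 14, 20, 10, 14, 15]
Entering loop: for elem in nums:

After execution: n_items = 4
4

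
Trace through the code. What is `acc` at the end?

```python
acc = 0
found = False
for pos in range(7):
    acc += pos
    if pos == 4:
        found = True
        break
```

Let's trace through this code step by step.

Initialize: acc = 0
Initialize: found = False
Entering loop: for pos in range(7):

After execution: acc = 10
10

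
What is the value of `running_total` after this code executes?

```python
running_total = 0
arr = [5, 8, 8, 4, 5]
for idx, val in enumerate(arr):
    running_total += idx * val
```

Let's trace through this code step by step.

Initialize: running_total = 0
Initialize: arr = [5, 8, 8, 4, 5]
Entering loop: for idx, val in enumerate(arr):

After execution: running_total = 56
56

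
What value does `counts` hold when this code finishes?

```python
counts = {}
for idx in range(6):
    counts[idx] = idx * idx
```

Let's trace through this code step by step.

Initialize: counts = {}
Entering loop: for idx in range(6):

After execution: counts = {0: 0, 1: 1, 2: 4, 3: 9, 4: 16, 5: 25}
{0: 0, 1: 1, 2: 4, 3: 9, 4: 16, 5: 25}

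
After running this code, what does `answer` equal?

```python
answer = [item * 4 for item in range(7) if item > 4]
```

Let's trace through this code step by step.

Initialize: answer = [item * 4 for item in range(7) if item > 4]

After execution: answer = [20, 24]
[20, 24]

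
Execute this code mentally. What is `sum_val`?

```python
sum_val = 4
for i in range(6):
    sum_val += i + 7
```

Let's trace through this code step by step.

Initialize: sum_val = 4
Entering loop: for i in range(6):

After execution: sum_val = 61
61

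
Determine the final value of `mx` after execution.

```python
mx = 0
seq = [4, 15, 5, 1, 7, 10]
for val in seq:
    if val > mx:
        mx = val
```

Let's trace through this code step by step.

Initialize: mx = 0
Initialize: seq = [4, 15, 5, 1, 7, 10]
Entering loop: for val in seq:

After execution: mx = 15
15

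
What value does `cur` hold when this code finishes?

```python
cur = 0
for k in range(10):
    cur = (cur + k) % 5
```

Let's trace through this code step by step.

Initialize: cur = 0
Entering loop: for k in range(10):

After execution: cur = 0
0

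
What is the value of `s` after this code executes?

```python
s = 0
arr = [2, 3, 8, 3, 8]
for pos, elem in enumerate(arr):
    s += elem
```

Let's trace through this code step by step.

Initialize: s = 0
Initialize: arr = [2, 3, 8, 3, 8]
Entering loop: for pos, elem in enumerate(arr):

After execution: s = 24
24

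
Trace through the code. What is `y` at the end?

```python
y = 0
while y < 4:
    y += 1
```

Let's trace through this code step by step.

Initialize: y = 0
Entering loop: while y < 4:

After execution: y = 4
4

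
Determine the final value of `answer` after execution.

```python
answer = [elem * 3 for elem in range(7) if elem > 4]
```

Let's trace through this code step by step.

Initialize: answer = [elem * 3 for elem in range(7) if elem > 4]

After execution: answer = [15, 18]
[15, 18]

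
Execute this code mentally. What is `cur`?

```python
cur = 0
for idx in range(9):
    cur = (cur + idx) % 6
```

Let's trace through this code step by step.

Initialize: cur = 0
Entering loop: for idx in range(9):

After execution: cur = 0
0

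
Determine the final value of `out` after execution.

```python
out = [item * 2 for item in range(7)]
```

Let's trace through this code step by step.

Initialize: out = [item * 2 for item in range(7)]

After execution: out = [0, 2, 4, 6, 8, 10, 12]
[0, 2, 4, 6, 8, 10, 12]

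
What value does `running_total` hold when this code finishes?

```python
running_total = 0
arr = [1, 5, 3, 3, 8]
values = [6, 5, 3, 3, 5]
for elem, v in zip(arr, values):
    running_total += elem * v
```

Let's trace through this code step by step.

Initialize: running_total = 0
Initialize: arr = [1, 5, 3, 3, 8]
Initialize: values = [6, 5, 3, 3, 5]
Entering loop: for elem, v in zip(arr, values):

After execution: running_total = 89
89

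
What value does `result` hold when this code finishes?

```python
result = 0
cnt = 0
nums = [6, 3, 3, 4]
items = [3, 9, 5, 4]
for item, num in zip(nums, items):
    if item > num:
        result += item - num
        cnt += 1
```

Let's trace through this code step by step.

Initialize: result = 0
Initialize: cnt = 0
Initialize: nums = [6, 3, 3, 4]
Initialize: items = [3, 9, 5, 4]
Entering loop: for item, num in zip(nums, items):

After execution: result = 3
3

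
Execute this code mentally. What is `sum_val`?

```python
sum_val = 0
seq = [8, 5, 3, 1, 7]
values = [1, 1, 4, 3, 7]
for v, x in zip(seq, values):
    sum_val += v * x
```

Let's trace through this code step by step.

Initialize: sum_val = 0
Initialize: seq = [8, 5, 3, 1, 7]
Initialize: values = [1, 1, 4, 3, 7]
Entering loop: for v, x in zip(seq, values):

After execution: sum_val = 77
77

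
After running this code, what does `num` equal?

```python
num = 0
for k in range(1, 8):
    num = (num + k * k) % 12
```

Let's trace through this code step by step.

Initialize: num = 0
Entering loop: for k in range(1, 8):

After execution: num = 8
8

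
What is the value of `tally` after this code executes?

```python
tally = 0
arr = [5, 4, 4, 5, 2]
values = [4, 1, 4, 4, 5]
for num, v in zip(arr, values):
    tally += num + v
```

Let's trace through this code step by step.

Initialize: tally = 0
Initialize: arr = [5, 4, 4, 5, 2]
Initialize: values = [4, 1, 4, 4, 5]
Entering loop: for num, v in zip(arr, values):

After execution: tally = 38
38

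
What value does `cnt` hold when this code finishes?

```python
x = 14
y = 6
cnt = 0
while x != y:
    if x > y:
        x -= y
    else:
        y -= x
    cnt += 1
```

Let's trace through this code step by step.

Initialize: x = 14
Initialize: y = 6
Initialize: cnt = 0
Entering loop: while x != y:

After execution: cnt = 4
4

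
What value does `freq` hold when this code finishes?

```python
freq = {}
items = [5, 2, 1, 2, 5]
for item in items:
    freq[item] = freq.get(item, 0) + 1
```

Let's trace through this code step by step.

Initialize: freq = {}
Initialize: items = [5, 2, 1, 2, 5]
Entering loop: for item in items:

After execution: freq = {5: 2, 2: 2, 1: 1}
{5: 2, 2: 2, 1: 1}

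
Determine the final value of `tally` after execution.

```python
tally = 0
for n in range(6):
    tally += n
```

Let's trace through this code step by step.

Initialize: tally = 0
Entering loop: for n in range(6):

After execution: tally = 15
15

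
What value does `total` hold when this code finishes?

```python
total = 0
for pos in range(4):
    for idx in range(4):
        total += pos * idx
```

Let's trace through this code step by step.

Initialize: total = 0
Entering loop: for pos in range(4):

After execution: total = 36
36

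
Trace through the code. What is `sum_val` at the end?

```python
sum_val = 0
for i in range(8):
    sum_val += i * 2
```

Let's trace through this code step by step.

Initialize: sum_val = 0
Entering loop: for i in range(8):

After execution: sum_val = 56
56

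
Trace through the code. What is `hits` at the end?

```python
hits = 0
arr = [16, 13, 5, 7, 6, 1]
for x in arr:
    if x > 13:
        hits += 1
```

Let's trace through this code step by step.

Initialize: hits = 0
Initialize: arr = [16, 13, 5, 7, 6, 1]
Entering loop: for x in arr:

After execution: hits = 1
1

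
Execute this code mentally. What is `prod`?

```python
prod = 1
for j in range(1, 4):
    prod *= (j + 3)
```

Let's trace through this code step by step.

Initialize: prod = 1
Entering loop: for j in range(1, 4):

After execution: prod = 120
120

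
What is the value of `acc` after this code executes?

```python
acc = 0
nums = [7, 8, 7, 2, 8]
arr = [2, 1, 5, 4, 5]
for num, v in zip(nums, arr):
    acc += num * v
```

Let's trace through this code step by step.

Initialize: acc = 0
Initialize: nums = [7, 8, 7, 2, 8]
Initialize: arr = [2, 1, 5, 4, 5]
Entering loop: for num, v in zip(nums, arr):

After execution: acc = 105
105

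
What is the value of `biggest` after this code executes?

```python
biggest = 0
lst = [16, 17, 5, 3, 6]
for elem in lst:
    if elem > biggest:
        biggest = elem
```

Let's trace through this code step by step.

Initialize: biggest = 0
Initialize: lst = [16, 17, 5, 3, 6]
Entering loop: for elem in lst:

After execution: biggest = 17
17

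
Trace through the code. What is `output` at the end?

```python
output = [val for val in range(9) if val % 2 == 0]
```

Let's trace through this code step by step.

Initialize: output = [val for val in range(9) if val % 2 == 0]

After execution: output = [0, 2, 4, 6, 8]
[0, 2, 4, 6, 8]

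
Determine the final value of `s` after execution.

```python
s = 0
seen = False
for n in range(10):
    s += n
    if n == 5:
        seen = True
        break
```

Let's trace through this code step by step.

Initialize: s = 0
Initialize: seen = False
Entering loop: for n in range(10):

After execution: s = 15
15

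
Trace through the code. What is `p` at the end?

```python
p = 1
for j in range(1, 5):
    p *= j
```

Let's trace through this code step by step.

Initialize: p = 1
Entering loop: for j in range(1, 5):

After execution: p = 24
24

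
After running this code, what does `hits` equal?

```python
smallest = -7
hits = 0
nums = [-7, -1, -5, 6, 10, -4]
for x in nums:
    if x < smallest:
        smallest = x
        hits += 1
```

Let's trace through this code step by step.

Initialize: smallest = -7
Initialize: hits = 0
Initialize: nums = [-7, -1, -5, 6, 10, -4]
Entering loop: for x in nums:

After execution: hits = 0
0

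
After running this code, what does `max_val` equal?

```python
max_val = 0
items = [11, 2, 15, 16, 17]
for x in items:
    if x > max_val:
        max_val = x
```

Let's trace through this code step by step.

Initialize: max_val = 0
Initialize: items = [11, 2, 15, 16, 17]
Entering loop: for x in items:

After execution: max_val = 17
17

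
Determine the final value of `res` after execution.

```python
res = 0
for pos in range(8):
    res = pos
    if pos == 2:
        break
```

Let's trace through this code step by step.

Initialize: res = 0
Entering loop: for pos in range(8):

After execution: res = 2
2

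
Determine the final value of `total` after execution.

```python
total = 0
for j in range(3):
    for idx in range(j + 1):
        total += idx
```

Let's trace through this code step by step.

Initialize: total = 0
Entering loop: for j in range(3):

After execution: total = 4
4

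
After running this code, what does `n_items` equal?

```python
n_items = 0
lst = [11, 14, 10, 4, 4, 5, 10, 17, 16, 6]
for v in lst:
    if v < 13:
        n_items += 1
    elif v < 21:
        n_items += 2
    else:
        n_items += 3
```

Let's trace through this code step by step.

Initialize: n_items = 0
Initialize: lst = [11, 14, 10, 4, 4, 5, 10, 17, 16, 6]
Entering loop: for v in lst:

After execution: n_items = 13
13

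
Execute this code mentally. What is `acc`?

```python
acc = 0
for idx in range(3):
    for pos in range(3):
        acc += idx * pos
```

Let's trace through this code step by step.

Initialize: acc = 0
Entering loop: for idx in range(3):

After execution: acc = 9
9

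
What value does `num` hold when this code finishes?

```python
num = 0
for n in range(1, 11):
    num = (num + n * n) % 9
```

Let's trace through this code step by step.

Initialize: num = 0
Entering loop: for n in range(1, 11):

After execution: num = 7
7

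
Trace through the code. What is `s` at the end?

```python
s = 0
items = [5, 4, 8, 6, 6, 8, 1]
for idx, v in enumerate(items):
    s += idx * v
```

Let's trace through this code step by step.

Initialize: s = 0
Initialize: items = [5, 4, 8, 6, 6, 8, 1]
Entering loop: for idx, v in enumerate(items):

After execution: s = 108
108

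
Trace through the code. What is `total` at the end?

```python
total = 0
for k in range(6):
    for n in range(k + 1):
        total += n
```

Let's trace through this code step by step.

Initialize: total = 0
Entering loop: for k in range(6):

After execution: total = 35
35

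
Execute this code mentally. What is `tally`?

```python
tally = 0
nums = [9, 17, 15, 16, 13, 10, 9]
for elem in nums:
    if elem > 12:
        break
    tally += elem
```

Let's trace through this code step by step.

Initialize: tally = 0
Initialize: nums = [9, 17, 15, 16, 13, 10, 9]
Entering loop: for elem in nums:

After execution: tally = 9
9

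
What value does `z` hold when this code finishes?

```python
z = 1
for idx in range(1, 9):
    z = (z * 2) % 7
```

Let's trace through this code step by step.

Initialize: z = 1
Entering loop: for idx in range(1, 9):

After execution: z = 4
4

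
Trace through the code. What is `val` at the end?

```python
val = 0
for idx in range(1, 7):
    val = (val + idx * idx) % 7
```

Let's trace through this code step by step.

Initialize: val = 0
Entering loop: for idx in range(1, 7):

After execution: val = 0
0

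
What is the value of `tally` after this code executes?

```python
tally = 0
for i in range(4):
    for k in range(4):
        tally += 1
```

Let's trace through this code step by step.

Initialize: tally = 0
Entering loop: for i in range(4):

After execution: tally = 16
16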